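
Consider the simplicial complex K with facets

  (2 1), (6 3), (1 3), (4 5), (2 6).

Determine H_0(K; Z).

H_0 ≅ Z^2.

Order the vertices as 1 < 2 < 3 < 4 < 5 < 6. Listing each simplex with vertices in this order, K has dimension 1 with simplices:

  0-simplices (6): [1], [2], [3], [4], [5], [6]
  1-simplices (5): [1,2], [1,3], [2,6], [3,6], [4,5]

Hence C_0 ≅ Z^6, C_1 ≅ Z^5.

The boundary map ∂_1: C_1 → C_0 maps an edge to its endpoints' difference, ∂[p,q] = q − p.
The 6×5 boundary matrix has rank 4 and Smith normal form diag(1,1,1,1).

Now H_k = ker ∂_k / im ∂_{k+1}, so:

  H_0: rank C_0 − rank ∂_1 = 6 − 4 = 2, and the invariant factors of ∂_1 are all 1, so H_0 = Z^2.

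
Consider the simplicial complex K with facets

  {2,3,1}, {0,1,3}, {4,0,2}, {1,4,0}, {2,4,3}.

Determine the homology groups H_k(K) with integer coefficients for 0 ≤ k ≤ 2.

Order the vertices as 0 < 1 < 2 < 3 < 4. Listing each simplex with vertices in this order, K has dimension 2 with simplices:

  0-simplices (5): [0], [1], [2], [3], [4]
  1-simplices (10): [0,1], [0,2], [0,3], [0,4], [1,2], [1,3], [1,4], [2,3], [2,4], [3,4]
  2-simplices (5): [0,1,3], [0,1,4], [0,2,4], [1,2,3], [2,3,4]

so the chain groups are C_0 ≅ Z^5, C_1 ≅ Z^10, C_2 ≅ Z^5.

∂_1: C_1 → C_0 sends each edge [p,q] (with p < q) to q − p. For instance
  ∂[3,4] = [4] − [3].
The 5×10 boundary matrix has rank 4 and Smith normal form diag(1,1,1,1).

The boundary map ∂_2: C_2 → C_1 sends each 2-simplex [p,q,r] to [q,r] − [p,r] + [p,q]. For instance
  ∂[1,2,3] = [2,3] − [1,3] + [1,2],
  ∂[0,1,3] = [1,3] − [0,3] + [0,1].
As a 10×5 matrix over Z this has rank 5, with invariant factors (1,1,1,1,1).

Now H_k = ker ∂_k / im ∂_{k+1}, so:

  H_0: rank C_0 − rank ∂_1 = 5 − 4 = 1, and the invariant factors of ∂_1 are all 1, so H_0 = Z.
  H_1: rank ker ∂_1 − rank ∂_2 = (10 − 4) − 5 = 1, and the invariant factors of ∂_2 are all 1, so H_1 = Z.
  H_2: rank ker ∂_2 − rank ∂_3 = (5 − 5) − 0 = 0, and there is no ∂_3, so H_2 = 0.

As a check, the Euler characteristic is 5 − 10 + 5 = 0, which agrees with 1 − 1 + 0 = 0.

H_0 ≅ Z,  H_1 ≅ Z,  H_2 = 0.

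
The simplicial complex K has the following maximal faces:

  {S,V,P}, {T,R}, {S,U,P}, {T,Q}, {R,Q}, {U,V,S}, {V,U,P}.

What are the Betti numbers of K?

Take the total order P < Q < R < S < T < U < V on the vertex set. Then K (dimension 2) consists of the simplices:

  0-simplices (7): P, Q, R, S, T, U, V
  1-simplices (9): PS, PU, PV, QR, QT, RT, SU, SV, UV
  2-simplices (4): PSU, PSV, PUV, SUV

so the chain groups are C_0 ≅ Z^7, C_1 ≅ Z^9, C_2 ≅ Z^4.

Boundary ∂_1: C_1 → C_0 is given by ∂[p,q] = [q] − [p]. For instance
  ∂SU = U − S.
The resulting 7×9 matrix has rank 5, and its Smith normal form has invariant factors (1,1,1,1,1).

Boundary ∂_2: C_2 → C_1 acts by ∂[p,q,r] = [q,r] − [p,r] + [p,q]. For instance
  ∂SUV = UV − SV + SU,
  ∂PSU = SU − PU + PS.
The resulting 9×4 matrix has rank 3, and its Smith normal form has invariant factors (1,1,1).

From H_k ≅ ker(∂_k) / im(∂_{k+1}) we obtain:

  H_0: rank C_0 − rank ∂_1 = 7 − 5 = 2, and the invariant factors of ∂_1 are all 1, so H_0 ≅ Z^2.
  H_1: rank ker ∂_1 − rank ∂_2 = (9 − 5) − 3 = 1, and the invariant factors of ∂_2 are all 1, so H_1 ≅ Z.
  H_2: rank ker ∂_2 − rank ∂_3 = (4 − 3) − 0 = 1, and there is no ∂_3, so H_2 ≅ Z.

(K is a triangulation of the disjoint union of the 2-sphere S^2 and the circle S^1.)

Hence the Betti numbers are b_0 = 2, b_1 = 1, b_2 = 1.

b_0 = 2, b_1 = 1, b_2 = 1.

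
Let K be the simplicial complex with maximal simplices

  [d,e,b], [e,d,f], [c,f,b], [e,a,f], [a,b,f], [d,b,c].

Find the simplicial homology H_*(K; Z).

H_0 = Z,  H_1 = Z,  H_2 = 0.

K has 6 vertices, 12 edges, 6 triangles.
rank ∂_0 = 0, rank ∂_1 = 5 ⇒ b_0 = 6 − 0 − 5 = 1; all invariant factors of ∂_1 are 1 so no torsion. So H_0 = Z.
rank ∂_1 = 5, rank ∂_2 = 6 ⇒ b_1 = 12 − 5 − 6 = 1; all invariant factors of ∂_2 are 1 so no torsion. So H_1 = Z.
rank ∂_2 = 6, rank ∂_3 = 0 ⇒ b_2 = 6 − 6 − 0 = 0. So H_2 = 0.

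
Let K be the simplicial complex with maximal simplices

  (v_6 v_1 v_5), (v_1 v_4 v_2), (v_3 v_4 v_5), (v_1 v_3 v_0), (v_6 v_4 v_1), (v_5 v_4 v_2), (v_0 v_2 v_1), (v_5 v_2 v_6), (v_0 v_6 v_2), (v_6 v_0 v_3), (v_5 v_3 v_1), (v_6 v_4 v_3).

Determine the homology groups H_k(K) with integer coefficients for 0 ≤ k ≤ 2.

H_0 ≅ Z,  H_1 ≅ Z/2,  H_2 = 0.

Fix the vertex order v_0 < v_1 < v_2 < v_3 < v_4 < v_5 < v_6 and write every simplex with vertices in increasing order. Then dim K = 2 and the simplices of K are:

  0-simplices (7): [v_0], [v_1], [v_2], [v_3], [v_4], [v_5], [v_6]
  1-simplices (18): (18 of them)
  2-simplices (12): (12 of them)

giving chain groups C_0 ≅ Z^7, C_1 ≅ Z^18, C_2 ≅ Z^12.

Boundary ∂_1: C_1 → C_0 sends each edge [p,q] (with p < q) to q − p. For instance
  ∂[v_4,v_6] = [v_6] − [v_4].
The resulting 7×18 matrix has rank 6, and its Smith normal form has invariant factors (1,1,1,1,1,1).

Boundary ∂_2: C_2 → C_1 maps a triangle to the signed sum of its edges. For instance
  ∂[v_3,v_4,v_6] = [v_4,v_6] − [v_3,v_6] + [v_3,v_4],
  ∂[v_0,v_1,v_2] = [v_1,v_2] − [v_0,v_2] + [v_0,v_1].
The resulting 18×12 matrix has rank 12, and its Smith normal form has invariant factors (1,1,1,1,1,1,1,1,1,1,1,2).

Now H_k = ker ∂_k / im ∂_{k+1}, so:

  H_0: rank C_0 − rank ∂_1 = 7 − 6 = 1, and the invariant factors of ∂_1 are all 1, so H_0 ≅ Z.
  H_1: rank ker ∂_1 − rank ∂_2 = (18 − 6) − 12 = 0, and ∂_2 has invariant factor 2 > 1, so H_1 ≅ Z/2.
  H_2: rank ker ∂_2 − rank ∂_3 = (12 − 12) − 0 = 0, and there is no ∂_3, so H_2 ≅ 0.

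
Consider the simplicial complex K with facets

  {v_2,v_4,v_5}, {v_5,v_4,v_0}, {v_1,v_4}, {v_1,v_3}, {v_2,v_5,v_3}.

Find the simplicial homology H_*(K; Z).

H_0 = Z,  H_1 = Z,  H_2 = 0.

Fix the vertex order v_0 < v_1 < v_2 < v_3 < v_4 < v_5 and write every simplex with vertices in increasing order. Then dim K = 2 and the simplices of K are:

  0-simplices (6): [v_0], [v_1], [v_2], [v_3], [v_4], [v_5]
  1-simplices (9): [v_0,v_4], [v_0,v_5], [v_1,v_3], [v_1,v_4], [v_2,v_3], [v_2,v_4], [v_2,v_5], [v_3,v_5], [v_4,v_5]
  2-simplices (3): [v_0,v_4,v_5], [v_2,v_3,v_5], [v_2,v_4,v_5]

so the chain groups are C_0 ≅ Z^6, C_1 ≅ Z^9, C_2 ≅ Z^3.

Boundary ∂_1: C_1 → C_0 is given by ∂[p,q] = [q] − [p]. For instance
  ∂[v_0,v_5] = [v_5] − [v_0].
The resulting 6×9 matrix has rank 5, and its Smith normal form has invariant factors (1,1,1,1,1).

Boundary ∂_2: C_2 → C_1 acts by ∂[p,q,r] = [q,r] − [p,r] + [p,q]. For instance
  ∂[v_2,v_3,v_5] = [v_3,v_5] − [v_2,v_5] + [v_2,v_3],
  ∂[v_0,v_4,v_5] = [v_4,v_5] − [v_0,v_5] + [v_0,v_4].
The resulting 9×3 matrix has rank 3, and its Smith normal form has invariant factors (1,1,1).

From H_k ≅ ker(∂_k) / im(∂_{k+1}) we obtain:

  H_0: rank C_0 − rank ∂_1 = 6 − 5 = 1, and the invariant factors of ∂_1 are all 1, so H_0 ≅ Z.
  H_1: rank ker ∂_1 − rank ∂_2 = (9 − 5) − 3 = 1, and the invariant factors of ∂_2 are all 1, so H_1 ≅ Z.
  H_2: rank ker ∂_2 − rank ∂_3 = (3 − 3) − 0 = 0, and there is no ∂_3, so H_2 ≅ 0.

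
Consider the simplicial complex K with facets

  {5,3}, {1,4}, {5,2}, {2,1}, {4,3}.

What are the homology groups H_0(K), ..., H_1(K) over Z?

H_0 = Z,  H_1 = Z.

We work with the vertex ordering 1 < 2 < 3 < 4 < 5. The simplices of K, each written with vertices in increasing order, are:

  0-simplices (5): [1], [2], [3], [4], [5]
  1-simplices (5): [1,2], [1,4], [2,5], [3,4], [3,5]

Hence C_0 ≅ Z^5, C_1 ≅ Z^5.

∂_1: C_1 → C_0 maps an edge to its endpoints' difference, ∂[p,q] = q − p.
The resulting 5×5 matrix has rank 4, and its Smith normal form has invariant factors (1,1,1,1).

Reading off H_k = ker ∂_k / im ∂_{k+1}:

  H_0: rank C_0 − rank ∂_1 = 5 − 4 = 1, and the invariant factors of ∂_1 are all 1, so H_0 ≅ Z.
  H_1: rank ker ∂_1 − rank ∂_2 = (5 − 4) − 0 = 1, and there is no ∂_2, so H_1 ≅ Z.

As a check, the Euler characteristic is 5 − 5 = 0, which agrees with 1 − 1 = 0.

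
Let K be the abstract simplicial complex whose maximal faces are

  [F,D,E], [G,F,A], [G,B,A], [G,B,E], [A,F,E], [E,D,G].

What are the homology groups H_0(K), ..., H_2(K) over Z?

Take the total order A < B < D < E < F < G on the vertex set. Then K (dimension 2) consists of the simplices:

  0-simplices (6): A, B, D, E, F, G
  1-simplices (12): AB, AE, AF, AG, BE, BG, DE, DF, DG, EF, EG, FG
  2-simplices (6): ABG, AEF, AFG, BEG, DEF, DEG

giving chain groups C_0 ≅ Z^6, C_1 ≅ Z^12, C_2 ≅ Z^6.

∂_1: C_1 → C_0 is given by ∂[p,q] = [q] − [p]. For instance
  ∂BG = G − B.
The 6×12 boundary matrix has rank 5 and Smith normal form diag(1,1,1,1,1).

Boundary ∂_2: C_2 → C_1 acts by ∂[p,q,r] = [q,r] − [p,r] + [p,q]. For instance
  ∂DEF = EF − DF + DE,
  ∂ABG = BG − AG + AB.
The 12×6 boundary matrix has rank 6 and Smith normal form diag(1,1,1,1,1,1).

Now H_k = ker ∂_k / im ∂_{k+1}, so:

  H_0: rank C_0 − rank ∂_1 = 6 − 5 = 1, and the invariant factors of ∂_1 are all 1, so H_0 = Z.
  H_1: rank ker ∂_1 − rank ∂_2 = (12 − 5) − 6 = 1, and the invariant factors of ∂_2 are all 1, so H_1 = Z.
  H_2: rank ker ∂_2 − rank ∂_3 = (6 − 6) − 0 = 0, and there is no ∂_3, so H_2 = 0.

H_0 ≅ Z,  H_1 ≅ Z,  H_2 = 0.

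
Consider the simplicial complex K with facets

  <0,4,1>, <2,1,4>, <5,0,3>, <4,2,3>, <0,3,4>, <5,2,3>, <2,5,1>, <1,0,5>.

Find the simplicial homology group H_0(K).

Fix the vertex order 0 < 1 < 2 < 3 < 4 < 5 and write every simplex with vertices in increasing order. Then dim K = 2 and the simplices of K are:

  0-simplices (6): [0], [1], [2], [3], [4], [5]
  1-simplices (12): [0,1], [0,3], [0,4], [0,5], [1,2], [1,4], [1,5], [2,3], [2,4], [2,5], [3,4], [3,5]
  2-simplices (8): [0,1,4], [0,1,5], [0,3,4], [0,3,5], [1,2,4], [1,2,5], [2,3,4], [2,3,5]

so the chain groups are C_0 ≅ Z^6, C_1 ≅ Z^12, C_2 ≅ Z^8.

Boundary ∂_1: C_1 → C_0 is given by ∂[p,q] = [q] − [p]. For instance
  ∂[1,5] = [5] − [1].
The resulting 6×12 matrix has rank 5, and its Smith normal form has invariant factors (1,1,1,1,1).

∂_2: C_2 → C_1 acts by ∂[p,q,r] = [q,r] − [p,r] + [p,q]. For instance
  ∂[1,2,5] = [2,5] − [1,5] + [1,2],
  ∂[2,3,5] = [3,5] − [2,5] + [2,3].
This gives a 12×8 integer matrix of rank 7; reducing to Smith normal form yields diagonal entries (1,1,1,1,1,1,1).

Now H_k = ker ∂_k / im ∂_{k+1}, so:

  H_0: rank C_0 − rank ∂_1 = 6 − 5 = 1, and the invariant factors of ∂_1 are all 1, so H_0 = Z.

(K is a triangulation of the 2-sphere S^2.)

H_0 ≅ Z.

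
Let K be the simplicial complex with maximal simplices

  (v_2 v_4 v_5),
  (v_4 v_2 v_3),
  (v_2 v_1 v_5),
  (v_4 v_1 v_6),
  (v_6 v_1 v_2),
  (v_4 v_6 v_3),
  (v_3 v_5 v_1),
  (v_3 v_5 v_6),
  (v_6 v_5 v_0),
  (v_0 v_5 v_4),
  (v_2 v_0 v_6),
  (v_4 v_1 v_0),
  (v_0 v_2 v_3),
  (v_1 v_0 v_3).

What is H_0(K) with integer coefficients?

H_0 ≅ Z.

Take the total order v_0 < v_1 < v_2 < v_3 < v_4 < v_5 < v_6 on the vertex set. Then K (dimension 2) consists of the simplices:

  0-simplices (7): [v_0], [v_1], [v_2], [v_3], [v_4], [v_5], [v_6]
  1-simplices (21): (21 of them)
  2-simplices (14): (14 of them)

Hence C_0 ≅ Z^7, C_1 ≅ Z^21, C_2 ≅ Z^14.

∂_1: C_1 → C_0 is given by ∂[p,q] = [q] − [p]. For instance
  ∂[v_1,v_6] = [v_6] − [v_1].
The resulting 7×21 matrix has rank 6, and its Smith normal form has invariant factors (1,1,1,1,1,1).

∂_2: C_2 → C_1 maps a triangle to the signed sum of its edges. For instance
  ∂[v_2,v_3,v_4] = [v_3,v_4] − [v_2,v_4] + [v_2,v_3],
  ∂[v_0,v_2,v_6] = [v_2,v_6] − [v_0,v_6] + [v_0,v_2].
The resulting 21×14 matrix has rank 13, and its Smith normal form has invariant factors (1,1,1,1,1,1,1,1,1,1,1,1,1).

Now H_k = ker ∂_k / im ∂_{k+1}, so:

  H_0: rank C_0 − rank ∂_1 = 7 − 6 = 1, and the invariant factors of ∂_1 are all 1, so H_0 ≅ Z.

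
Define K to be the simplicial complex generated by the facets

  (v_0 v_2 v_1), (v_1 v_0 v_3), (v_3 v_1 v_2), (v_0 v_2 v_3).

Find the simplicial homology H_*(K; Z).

Take the total order v_0 < v_1 < v_2 < v_3 on the vertex set. Then K (dimension 2) consists of the simplices:

  0-simplices (4): [v_0], [v_1], [v_2], [v_3]
  1-simplices (6): [v_0,v_1], [v_0,v_2], [v_0,v_3], [v_1,v_2], [v_1,v_3], [v_2,v_3]
  2-simplices (4): [v_0,v_1,v_2], [v_0,v_1,v_3], [v_0,v_2,v_3], [v_1,v_2,v_3]

giving chain groups C_0 ≅ Z^4, C_1 ≅ Z^6, C_2 ≅ Z^4.

Boundary ∂_1: C_1 → C_0 sends each edge [p,q] (with p < q) to q − p.
This gives a 4×6 integer matrix of rank 3; reducing to Smith normal form yields diagonal entries (1,1,1).

Boundary ∂_2: C_2 → C_1 sends each 2-simplex [p,q,r] to [q,r] − [p,r] + [p,q]. For instance
  ∂[v_0,v_1,v_2] = [v_1,v_2] − [v_0,v_2] + [v_0,v_1],
  ∂[v_0,v_1,v_3] = [v_1,v_3] − [v_0,v_3] + [v_0,v_1].
This gives a 6×4 integer matrix of rank 3; reducing to Smith normal form yields diagonal entries (1,1,1).

Now H_k = ker ∂_k / im ∂_{k+1}, so:

  H_0: rank C_0 − rank ∂_1 = 4 − 3 = 1, and the invariant factors of ∂_1 are all 1, so H_0 = Z.
  H_1: rank ker ∂_1 − rank ∂_2 = (6 − 3) − 3 = 0, and the invariant factors of ∂_2 are all 1, so H_1 = 0.
  H_2: rank ker ∂_2 − rank ∂_3 = (4 − 3) − 0 = 1, and there is no ∂_3, so H_2 = Z.

As a check, the Euler characteristic is 4 − 6 + 4 = 2, which agrees with 1 − 0 + 1 = 2.

H_0 ≅ Z,  H_1 = 0,  H_2 ≅ Z.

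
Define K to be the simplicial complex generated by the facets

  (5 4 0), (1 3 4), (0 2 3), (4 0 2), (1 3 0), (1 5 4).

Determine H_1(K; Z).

Take the total order 0 < 1 < 2 < 3 < 4 < 5 on the vertex set. Then K (dimension 2) consists of the simplices:

  0-simplices (6): [0], [1], [2], [3], [4], [5]
  1-simplices (12): [0,1], [0,2], [0,3], [0,4], [0,5], [1,3], [1,4], [1,5], [2,3], [2,4], [3,4], [4,5]
  2-simplices (6): [0,1,3], [0,2,3], [0,2,4], [0,4,5], [1,3,4], [1,4,5]

giving chain groups C_0 ≅ Z^6, C_1 ≅ Z^12, C_2 ≅ Z^6.

∂_1: C_1 → C_0 maps an edge to its endpoints' difference, ∂[p,q] = q − p. For instance
  ∂[4,5] = [5] − [4].
This gives a 6×12 integer matrix of rank 5; reducing to Smith normal form yields diagonal entries (1,1,1,1,1).

The boundary map ∂_2: C_2 → C_1 acts by ∂[p,q,r] = [q,r] − [p,r] + [p,q]. For instance
  ∂[0,4,5] = [4,5] − [0,5] + [0,4],
  ∂[0,2,3] = [2,3] − [0,3] + [0,2].
This gives a 12×6 integer matrix of rank 6; reducing to Smith normal form yields diagonal entries (1,1,1,1,1,1).

Computing H_k = (kernel of ∂_k) / (image of ∂_{k+1}):

  H_1: rank ker ∂_1 − rank ∂_2 = (12 − 5) − 6 = 1, and the invariant factors of ∂_2 are all 1, so H_1 = Z.

H_1 ≅ Z.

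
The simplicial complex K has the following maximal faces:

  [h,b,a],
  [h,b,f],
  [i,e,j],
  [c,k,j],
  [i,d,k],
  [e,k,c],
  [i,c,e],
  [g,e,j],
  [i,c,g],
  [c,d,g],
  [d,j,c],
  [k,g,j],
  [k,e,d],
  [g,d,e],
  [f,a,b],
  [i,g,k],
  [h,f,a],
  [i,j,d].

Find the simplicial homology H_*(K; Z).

We work with the vertex ordering a < b < c < d < e < f < g < h < i < j < k. The simplices of K, each written with vertices in increasing order, are:

  0-simplices (11): a, b, c, d, e, f, g, h, i, j, k
  1-simplices (27): ab, af, ah, bf, bh, cd, ce, cg, ci, cj, ck, de, dg, di, dj, dk, eg, ei, ej, ek, fh, gi, gj, gk, ij, ik, jk
  2-simplices (18): abf, abh, afh, bfh, cdg, cdj, cei, cek, cgi, cjk, deg, dek, dij, dik, egj, eij, gik, gjk

so the chain groups are C_0 ≅ Z^11, C_1 ≅ Z^27, C_2 ≅ Z^18.

Boundary ∂_1: C_1 → C_0 maps an edge to its endpoints' difference, ∂[p,q] = q − p. For instance
  ∂ah = h − a.
The resulting 11×27 matrix has rank 9, and its Smith normal form has invariant factors (1,1,1,1,1,1,1,1,1).

The boundary map ∂_2: C_2 → C_1 sends each 2-simplex [p,q,r] to [q,r] − [p,r] + [p,q]. For instance
  ∂afh = fh − ah + af,
  ∂cjk = jk − ck + cj.
The 27×18 boundary matrix has rank 16 and Smith normal form diag(1,1,1,1,1,1,1,1,1,1,1,1,1,1,1,1).

From H_k ≅ ker(∂_k) / im(∂_{k+1}) we obtain:

  H_0: rank C_0 − rank ∂_1 = 11 − 9 = 2, and the invariant factors of ∂_1 are all 1, so H_0 = Z^2.
  H_1: rank ker ∂_1 − rank ∂_2 = (27 − 9) − 16 = 2, and the invariant factors of ∂_2 are all 1, so H_1 = Z^2.
  H_2: rank ker ∂_2 − rank ∂_3 = (18 − 16) − 0 = 2, and there is no ∂_3, so H_2 = Z^2.

As a check, the Euler characteristic is 11 − 27 + 18 = 2, which agrees with 2 − 2 + 2 = 2.

H_0 ≅ Z^2,  H_1 ≅ Z^2,  H_2 ≅ Z^2.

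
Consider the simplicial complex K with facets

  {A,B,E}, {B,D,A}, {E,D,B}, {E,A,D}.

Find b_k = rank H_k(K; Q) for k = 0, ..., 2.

Fix the vertex order A < B < D < E and write every simplex with vertices in increasing order. Then dim K = 2 and the simplices of K are:

  0-simplices (4): A, B, D, E
  1-simplices (6): AB, AD, AE, BD, BE, DE
  2-simplices (4): ABD, ABE, ADE, BDE

so the chain groups are C_0 ≅ Z^4, C_1 ≅ Z^6, C_2 ≅ Z^4.

Boundary ∂_1: C_1 → C_0 sends each edge [p,q] (with p < q) to q − p.
The resulting 4×6 matrix has rank 3, and its Smith normal form has invariant factors (1,1,1).

Boundary ∂_2: C_2 → C_1 sends each 2-simplex [p,q,r] to [q,r] − [p,r] + [p,q]. For instance
  ∂ADE = DE − AE + AD,
  ∂BDE = DE − BE + BD.
This gives a 6×4 integer matrix of rank 3; reducing to Smith normal form yields diagonal entries (1,1,1).

Now H_k = ker ∂_k / im ∂_{k+1}, so:

  H_0: rank C_0 − rank ∂_1 = 4 − 3 = 1, and the invariant factors of ∂_1 are all 1, so H_0 ≅ Z.
  H_1: rank ker ∂_1 − rank ∂_2 = (6 − 3) − 3 = 0, and the invariant factors of ∂_2 are all 1, so H_1 ≅ 0.
  H_2: rank ker ∂_2 − rank ∂_3 = (4 − 3) − 0 = 1, and there is no ∂_3, so H_2 ≅ Z.

Hence the Betti numbers are b_0 = 1, b_1 = 0, b_2 = 1.

b_0 = 1, b_1 = 0, b_2 = 1.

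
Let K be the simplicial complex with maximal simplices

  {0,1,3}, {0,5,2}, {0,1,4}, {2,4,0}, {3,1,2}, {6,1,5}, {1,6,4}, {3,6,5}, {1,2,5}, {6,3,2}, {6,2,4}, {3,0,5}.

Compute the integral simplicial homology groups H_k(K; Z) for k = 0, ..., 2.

H_0 ≅ Z,  H_1 ≅ Z_2,  H_2 = 0.

We work with the vertex ordering 0 < 1 < 2 < 3 < 4 < 5 < 6. The simplices of K, each written with vertices in increasing order, are:

  0-simplices (7): [0], [1], [2], [3], [4], [5], [6]
  1-simplices (18): [0,1], [0,2], [0,3], [0,4], [0,5], [1,2], [1,3], [1,4], [1,5], [1,6], [2,3], [2,4], [2,5], [2,6], [3,5], [3,6], [4,6], [5,6]
  2-simplices (12): [0,1,3], [0,1,4], [0,2,4], [0,2,5], [0,3,5], [1,2,3], [1,2,5], [1,4,6], [1,5,6], [2,3,6], [2,4,6], [3,5,6]

so the chain groups are C_0 ≅ Z^7, C_1 ≅ Z^18, C_2 ≅ Z^12.

∂_1: C_1 → C_0 sends each edge [p,q] (with p < q) to q − p. For instance
  ∂[2,4] = [4] − [2].
This gives a 7×18 integer matrix of rank 6; reducing to Smith normal form yields diagonal entries (1,1,1,1,1,1).

∂_2: C_2 → C_1 maps a triangle to the signed sum of its edges. For instance
  ∂[0,1,4] = [1,4] − [0,4] + [0,1],
  ∂[1,4,6] = [4,6] − [1,6] + [1,4].
The 18×12 boundary matrix has rank 12 and Smith normal form diag(1,1,1,1,1,1,1,1,1,1,1,2).

Now H_k = ker ∂_k / im ∂_{k+1}, so:

  H_0: rank C_0 − rank ∂_1 = 7 − 6 = 1, and the invariant factors of ∂_1 are all 1, so H_0 = Z.
  H_1: rank ker ∂_1 − rank ∂_2 = (18 − 6) − 12 = 0, and ∂_2 has invariant factor 2 > 1, so H_1 = Z_2.
  H_2: rank ker ∂_2 − rank ∂_3 = (12 − 12) − 0 = 0, and there is no ∂_3, so H_2 = 0.

As a check, the Euler characteristic is 7 − 18 + 12 = 1, which agrees with 1 − 0 + 0 = 1.
(K is a triangulation of the real projective plane RP^2.)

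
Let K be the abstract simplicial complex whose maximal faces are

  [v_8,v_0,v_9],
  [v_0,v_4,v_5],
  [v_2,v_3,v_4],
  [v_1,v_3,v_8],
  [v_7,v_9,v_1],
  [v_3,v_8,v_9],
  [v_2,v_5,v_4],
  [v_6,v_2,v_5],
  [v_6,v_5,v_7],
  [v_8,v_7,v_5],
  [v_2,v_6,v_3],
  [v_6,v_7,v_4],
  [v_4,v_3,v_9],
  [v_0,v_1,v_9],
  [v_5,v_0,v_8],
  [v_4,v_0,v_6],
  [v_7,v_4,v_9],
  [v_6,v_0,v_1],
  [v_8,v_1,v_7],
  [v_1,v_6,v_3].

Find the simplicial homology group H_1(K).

Take the total order v_0 < v_1 < v_2 < v_3 < v_4 < v_5 < v_6 < v_7 < v_8 < v_9 on the vertex set. Then K (dimension 2) consists of the simplices:

  0-simplices (10): [v_0], [v_1], [v_2], [v_3], [v_4], [v_5], [v_6], [v_7], [v_8], [v_9]
  1-simplices (30): (30 of them)
  2-simplices (20): (20 of them)

Hence C_0 ≅ Z^10, C_1 ≅ Z^30, C_2 ≅ Z^20.

Boundary ∂_1: C_1 → C_0 maps an edge to its endpoints' difference, ∂[p,q] = q − p. For instance
  ∂[v_1,v_8] = [v_8] − [v_1].
The resulting 10×30 matrix has rank 9, and its Smith normal form has invariant factors (1,1,1,1,1,1,1,1,1).

The boundary map ∂_2: C_2 → C_1 acts by ∂[p,q,r] = [q,r] − [p,r] + [p,q]. For instance
  ∂[v_0,v_1,v_6] = [v_1,v_6] − [v_0,v_6] + [v_0,v_1],
  ∂[v_5,v_7,v_8] = [v_7,v_8] − [v_5,v_8] + [v_5,v_7].
The 30×20 boundary matrix has rank 20 and Smith normal form diag(1,1,1,1,1,1,1,1,1,1,1,1,1,1,1,1,1,1,1,2).

Computing H_k = (kernel of ∂_k) / (image of ∂_{k+1}):

  H_1: rank ker ∂_1 − rank ∂_2 = (30 − 9) − 20 = 1, and ∂_2 has invariant factor 2 > 1, so H_1 = Z ⊕ Z_2.

H_1 ≅ Z ⊕ Z_2.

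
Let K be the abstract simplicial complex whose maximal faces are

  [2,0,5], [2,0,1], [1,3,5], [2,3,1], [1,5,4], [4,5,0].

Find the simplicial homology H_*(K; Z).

Fix the vertex order 0 < 1 < 2 < 3 < 4 < 5 and write every simplex with vertices in increasing order. Then dim K = 2 and the simplices of K are:

  0-simplices (6): [0], [1], [2], [3], [4], [5]
  1-simplices (12): [0,1], [0,2], [0,4], [0,5], [1,2], [1,3], [1,4], [1,5], [2,3], [2,5], [3,5], [4,5]
  2-simplices (6): [0,1,2], [0,2,5], [0,4,5], [1,2,3], [1,3,5], [1,4,5]

giving chain groups C_0 ≅ Z^6, C_1 ≅ Z^12, C_2 ≅ Z^6.

∂_1: C_1 → C_0 is given by ∂[p,q] = [q] − [p].
This gives a 6×12 integer matrix of rank 5; reducing to Smith normal form yields diagonal entries (1,1,1,1,1).

Boundary ∂_2: C_2 → C_1 acts by ∂[p,q,r] = [q,r] − [p,r] + [p,q]. For instance
  ∂[1,2,3] = [2,3] − [1,3] + [1,2],
  ∂[0,1,2] = [1,2] − [0,2] + [0,1].
This gives a 12×6 integer matrix of rank 6; reducing to Smith normal form yields diagonal entries (1,1,1,1,1,1).

From H_k ≅ ker(∂_k) / im(∂_{k+1}) we obtain:

  H_0: rank C_0 − rank ∂_1 = 6 − 5 = 1, and the invariant factors of ∂_1 are all 1, so H_0 ≅ Z.
  H_1: rank ker ∂_1 − rank ∂_2 = (12 − 5) − 6 = 1, and the invariant factors of ∂_2 are all 1, so H_1 ≅ Z.
  H_2: rank ker ∂_2 − rank ∂_3 = (6 − 6) − 0 = 0, and there is no ∂_3, so H_2 ≅ 0.

As a check, the Euler characteristic is 6 − 12 + 6 = 0, which agrees with 1 − 1 + 0 = 0.
(K is a triangulation of the cylinder S^1 x I.)

H_0 ≅ Z,  H_1 ≅ Z,  H_2 = 0.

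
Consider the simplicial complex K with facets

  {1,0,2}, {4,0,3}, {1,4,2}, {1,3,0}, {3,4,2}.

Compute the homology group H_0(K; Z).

H_0 = Z.

We work with the vertex ordering 0 < 1 < 2 < 3 < 4. The simplices of K, each written with vertices in increasing order, are:

  0-simplices (5): [0], [1], [2], [3], [4]
  1-simplices (10): [0,1], [0,2], [0,3], [0,4], [1,2], [1,3], [1,4], [2,3], [2,4], [3,4]
  2-simplices (5): [0,1,2], [0,1,3], [0,3,4], [1,2,4], [2,3,4]

Hence C_0 ≅ Z^5, C_1 ≅ Z^10, C_2 ≅ Z^5.

∂_1: C_1 → C_0 sends each edge [p,q] (with p < q) to q − p.
As a 5×10 matrix over Z this has rank 4, with invariant factors (1,1,1,1).

Boundary ∂_2: C_2 → C_1 acts by ∂[p,q,r] = [q,r] − [p,r] + [p,q]. For instance
  ∂[2,3,4] = [3,4] − [2,4] + [2,3],
  ∂[0,3,4] = [3,4] − [0,4] + [0,3].
The 10×5 boundary matrix has rank 5 and Smith normal form diag(1,1,1,1,1).

Reading off H_k = ker ∂_k / im ∂_{k+1}:

  H_0: rank C_0 − rank ∂_1 = 5 − 4 = 1, and the invariant factors of ∂_1 are all 1, so H_0 ≅ Z.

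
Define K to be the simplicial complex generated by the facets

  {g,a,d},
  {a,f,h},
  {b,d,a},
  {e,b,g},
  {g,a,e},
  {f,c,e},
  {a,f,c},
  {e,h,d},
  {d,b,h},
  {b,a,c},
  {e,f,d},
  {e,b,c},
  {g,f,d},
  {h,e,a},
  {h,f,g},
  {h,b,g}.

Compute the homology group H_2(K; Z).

H_2 = Z.

Order the vertices as a < b < c < d < e < f < g < h. Listing each simplex with vertices in this order, K has dimension 2 with simplices:

  0-simplices (8): a, b, c, d, e, f, g, h
  1-simplices (24): ab, ac, ad, ae, af, ag, ah, bc, bd, be, bg, bh, ce, cf, de, df, dg, dh, ef, eg, eh, fg, fh, gh
  2-simplices (16): abc, abd, acf, adg, aeg, aeh, afh, bce, bdh, beg, bgh, cef, def, deh, dfg, fgh

Hence C_0 ≅ Z^8, C_1 ≅ Z^24, C_2 ≅ Z^16.

The boundary map ∂_1: C_1 → C_0 is given by ∂[p,q] = [q] − [p]. For instance
  ∂bd = d − b.
This gives a 8×24 integer matrix of rank 7; reducing to Smith normal form yields diagonal entries (1,1,1,1,1,1,1).

The boundary map ∂_2: C_2 → C_1 sends each 2-simplex [p,q,r] to [q,r] − [p,r] + [p,q]. For instance
  ∂cef = ef − cf + ce,
  ∂deh = eh − dh + de.
The 24×16 boundary matrix has rank 15 and Smith normal form diag(1,1,1,1,1,1,1,1,1,1,1,1,1,1,1).

Computing H_k = (kernel of ∂_k) / (image of ∂_{k+1}):

  H_2: rank ker ∂_2 − rank ∂_3 = (16 − 15) − 0 = 1, and there is no ∂_3, so H_2 = Z.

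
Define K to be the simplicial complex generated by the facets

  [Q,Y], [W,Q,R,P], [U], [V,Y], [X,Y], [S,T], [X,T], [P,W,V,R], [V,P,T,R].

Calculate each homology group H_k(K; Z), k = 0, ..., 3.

H_0 = Z^2,  H_1 = Z^2,  H_2 = 0,  H_3 = 0.

Order the vertices as P < Q < R < S < T < U < V < W < X < Y. Listing each simplex with vertices in this order, K has dimension 3 with simplices:

  0-simplices (10): P, Q, R, S, T, U, V, W, X, Y
  1-simplices (17): PQ, PR, PT, PV, PW, QR, QW, QY, RT, RV, RW, ST, TV, TX, VW, VY, XY
  2-simplices (10): PQR, PQW, PRT, PRV, PRW, PTV, PVW, QRW, RTV, RVW
  3-simplices (3): PQRW, PRTV, PRVW

giving chain groups C_0 ≅ Z^10, C_1 ≅ Z^17, C_2 ≅ Z^10, C_3 ≅ Z^3.

∂_1: C_1 → C_0 is given by ∂[p,q] = [q] − [p].
The resulting 10×17 matrix has rank 8, and its Smith normal form has invariant factors (1,1,1,1,1,1,1,1).

The boundary map ∂_2: C_2 → C_1 maps a triangle to the signed sum of its edges. For instance
  ∂PQR = QR − PR + PQ,
  ∂PTV = TV − PV + PT.
The resulting 17×10 matrix has rank 7, and its Smith normal form has invariant factors (1,1,1,1,1,1,1).

∂_3: C_3 → C_2 sends each 3-simplex σ to the alternating sum Σ_i (−1)^i (σ with its i-th vertex removed). For instance
  ∂PRVW = RVW − PVW + PRW − PRV,
  ∂PRTV = RTV − PTV + PRV − PRT.
The resulting 10×3 matrix has rank 3, and its Smith normal form has invariant factors (1,1,1).

Now H_k = ker ∂_k / im ∂_{k+1}, so:

  H_0: rank C_0 − rank ∂_1 = 10 − 8 = 2, and the invariant factors of ∂_1 are all 1, so H_0 ≅ Z^2.
  H_1: rank ker ∂_1 − rank ∂_2 = (17 − 8) − 7 = 2, and the invariant factors of ∂_2 are all 1, so H_1 ≅ Z^2.
  H_2: rank ker ∂_2 − rank ∂_3 = (10 − 7) − 3 = 0, and the invariant factors of ∂_3 are all 1, so H_2 ≅ 0.
  H_3: rank ker ∂_3 − rank ∂_4 = (3 − 3) − 0 = 0, and there is no ∂_4, so H_3 ≅ 0.

As a check, the Euler characteristic is 10 − 17 + 10 − 3 = 0, which agrees with 2 − 2 + 0 − 0 = 0.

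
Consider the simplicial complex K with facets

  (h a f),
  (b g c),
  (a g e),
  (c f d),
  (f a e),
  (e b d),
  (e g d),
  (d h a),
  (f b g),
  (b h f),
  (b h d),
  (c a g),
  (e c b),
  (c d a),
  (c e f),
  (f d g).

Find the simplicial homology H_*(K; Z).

We work with the vertex ordering a < b < c < d < e < f < g < h. The simplices of K, each written with vertices in increasing order, are:

  0-simplices (8): a, b, c, d, e, f, g, h
  1-simplices (24): ac, ad, ae, af, ag, ah, bc, bd, be, bf, bg, bh, cd, ce, cf, cg, de, df, dg, dh, ef, eg, fg, fh
  2-simplices (16): acd, acg, adh, aef, aeg, afh, bce, bcg, bde, bdh, bfg, bfh, cdf, cef, deg, dfg

Hence C_0 ≅ Z^8, C_1 ≅ Z^24, C_2 ≅ Z^16.

∂_1: C_1 → C_0 sends each edge [p,q] (with p < q) to q − p. For instance
  ∂bh = h − b.
The 8×24 boundary matrix has rank 7 and Smith normal form diag(1,1,1,1,1,1,1).

Boundary ∂_2: C_2 → C_1 acts by ∂[p,q,r] = [q,r] − [p,r] + [p,q]. For instance
  ∂acd = cd − ad + ac,
  ∂dfg = fg − dg + df.
The resulting 24×16 matrix has rank 15, and its Smith normal form has invariant factors (1,1,1,1,1,1,1,1,1,1,1,1,1,1,1).

From H_k ≅ ker(∂_k) / im(∂_{k+1}) we obtain:

  H_0: rank C_0 − rank ∂_1 = 8 − 7 = 1, and the invariant factors of ∂_1 are all 1, so H_0 ≅ Z.
  H_1: rank ker ∂_1 − rank ∂_2 = (24 − 7) − 15 = 2, and the invariant factors of ∂_2 are all 1, so H_1 ≅ Z^2.
  H_2: rank ker ∂_2 − rank ∂_3 = (16 − 15) − 0 = 1, and there is no ∂_3, so H_2 ≅ Z.

As a check, the Euler characteristic is 8 − 24 + 16 = 0, which agrees with 1 − 2 + 1 = 0.
(K is a triangulation of the torus T^2.)

H_0 ≅ Z,  H_1 ≅ Z^2,  H_2 ≅ Z.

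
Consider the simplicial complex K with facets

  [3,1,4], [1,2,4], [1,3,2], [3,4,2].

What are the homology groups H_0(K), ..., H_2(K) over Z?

We work with the vertex ordering 1 < 2 < 3 < 4. The simplices of K, each written with vertices in increasing order, are:

  0-simplices (4): [1], [2], [3], [4]
  1-simplices (6): [1,2], [1,3], [1,4], [2,3], [2,4], [3,4]
  2-simplices (4): [1,2,3], [1,2,4], [1,3,4], [2,3,4]

so the chain groups are C_0 ≅ Z^4, C_1 ≅ Z^6, C_2 ≅ Z^4.

Boundary ∂_1: C_1 → C_0 is given by ∂[p,q] = [q] − [p]. For instance
  ∂[2,3] = [3] − [2].
As a 4×6 matrix over Z this has rank 3, with invariant factors (1,1,1).

The boundary map ∂_2: C_2 → C_1 maps a triangle to the signed sum of its edges. For instance
  ∂[2,3,4] = [3,4] − [2,4] + [2,3],
  ∂[1,2,4] = [2,4] − [1,4] + [1,2].
As a 6×4 matrix over Z this has rank 3, with invariant factors (1,1,1).

Now H_k = ker ∂_k / im ∂_{k+1}, so:

  H_0: rank C_0 − rank ∂_1 = 4 − 3 = 1, and the invariant factors of ∂_1 are all 1, so H_0 = Z.
  H_1: rank ker ∂_1 − rank ∂_2 = (6 − 3) − 3 = 0, and the invariant factors of ∂_2 are all 1, so H_1 = 0.
  H_2: rank ker ∂_2 − rank ∂_3 = (4 − 3) − 0 = 1, and there is no ∂_3, so H_2 = Z.

As a check, the Euler characteristic is 4 − 6 + 4 = 2, which agrees with 1 − 0 + 1 = 2.
(K is a triangulation of the 2-sphere S^2.)

H_0 ≅ Z,  H_1 = 0,  H_2 ≅ Z.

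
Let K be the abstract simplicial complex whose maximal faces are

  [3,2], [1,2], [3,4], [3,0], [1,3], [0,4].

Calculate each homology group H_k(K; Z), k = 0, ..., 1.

H_0 ≅ Z,  H_1 ≅ Z^2.

Take the total order 0 < 1 < 2 < 3 < 4 on the vertex set. Then K (dimension 1) consists of the simplices:

  0-simplices (5): [0], [1], [2], [3], [4]
  1-simplices (6): [0,3], [0,4], [1,2], [1,3], [2,3], [3,4]

giving chain groups C_0 ≅ Z^5, C_1 ≅ Z^6.

The boundary map ∂_1: C_1 → C_0 maps an edge to its endpoints' difference, ∂[p,q] = q − p. For instance
  ∂[0,3] = [3] − [0].
This gives a 5×6 integer matrix of rank 4; reducing to Smith normal form yields diagonal entries (1,1,1,1).

Computing H_k = (kernel of ∂_k) / (image of ∂_{k+1}):

  H_0: rank C_0 − rank ∂_1 = 5 − 4 = 1, and the invariant factors of ∂_1 are all 1, so H_0 ≅ Z.
  H_1: rank ker ∂_1 − rank ∂_2 = (6 − 4) − 0 = 2, and there is no ∂_2, so H_1 ≅ Z^2.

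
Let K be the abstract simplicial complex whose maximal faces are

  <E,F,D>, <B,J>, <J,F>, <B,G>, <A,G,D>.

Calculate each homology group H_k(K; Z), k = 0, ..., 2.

H_0 ≅ Z,  H_1 ≅ Z,  H_2 = 0.

Order the vertices as A < B < D < E < F < G < J. Listing each simplex with vertices in this order, K has dimension 2 with simplices:

  0-simplices (7): A, B, D, E, F, G, J
  1-simplices (9): AD, AG, BG, BJ, DE, DF, DG, EF, FJ
  2-simplices (2): ADG, DEF

Hence C_0 ≅ Z^7, C_1 ≅ Z^9, C_2 ≅ Z^2.

The boundary map ∂_1: C_1 → C_0 sends each edge [p,q] (with p < q) to q − p. For instance
  ∂DG = G − D.
The 7×9 boundary matrix has rank 6 and Smith normal form diag(1,1,1,1,1,1).

∂_2: C_2 → C_1 acts by ∂[p,q,r] = [q,r] − [p,r] + [p,q]. For instance
  ∂ADG = DG − AG + AD,
  ∂DEF = EF − DF + DE.
As a 9×2 matrix over Z this has rank 2, with invariant factors (1,1).

From H_k ≅ ker(∂_k) / im(∂_{k+1}) we obtain:

  H_0: rank C_0 − rank ∂_1 = 7 − 6 = 1, and the invariant factors of ∂_1 are all 1, so H_0 ≅ Z.
  H_1: rank ker ∂_1 − rank ∂_2 = (9 − 6) − 2 = 1, and the invariant factors of ∂_2 are all 1, so H_1 ≅ Z.
  H_2: rank ker ∂_2 − rank ∂_3 = (2 − 2) − 0 = 0, and there is no ∂_3, so H_2 ≅ 0.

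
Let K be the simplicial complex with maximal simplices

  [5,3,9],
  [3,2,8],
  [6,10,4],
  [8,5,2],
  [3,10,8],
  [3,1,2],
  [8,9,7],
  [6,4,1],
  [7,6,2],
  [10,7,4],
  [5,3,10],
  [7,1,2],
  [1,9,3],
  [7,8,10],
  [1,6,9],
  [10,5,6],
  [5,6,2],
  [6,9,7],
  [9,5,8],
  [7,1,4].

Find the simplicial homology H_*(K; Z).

Order the vertices as 1 < 2 < 3 < 4 < 5 < 6 < 7 < 8 < 9 < 10. Listing each simplex with vertices in this order, K has dimension 2 with simplices:

  0-simplices (10): [1], [2], [3], [4], [5], [6], [7], [8], [9], [10]
  1-simplices (30): (30 of them)
  2-simplices (20): (20 of them)

Hence C_0 ≅ Z^10, C_1 ≅ Z^30, C_2 ≅ Z^20.

The boundary map ∂_1: C_1 → C_0 is given by ∂[p,q] = [q] − [p]. For instance
  ∂[6,10] = [10] − [6].
The resulting 10×30 matrix has rank 9, and its Smith normal form has invariant factors (1,1,1,1,1,1,1,1,1).

The boundary map ∂_2: C_2 → C_1 sends each 2-simplex [p,q,r] to [q,r] − [p,r] + [p,q]. For instance
  ∂[1,3,9] = [3,9] − [1,9] + [1,3],
  ∂[3,5,10] = [5,10] − [3,10] + [3,5].
This gives a 30×20 integer matrix of rank 20; reducing to Smith normal form yields diagonal entries (1,1,1,1,1,1,1,1,1,1,1,1,1,1,1,1,1,1,1,2).

Now H_k = ker ∂_k / im ∂_{k+1}, so:

  H_0: rank C_0 − rank ∂_1 = 10 − 9 = 1, and the invariant factors of ∂_1 are all 1, so H_0 ≅ Z.
  H_1: rank ker ∂_1 − rank ∂_2 = (30 − 9) − 20 = 1, and ∂_2 has invariant factor 2 > 1, so H_1 ≅ Z ⊕ Z/2Z.
  H_2: rank ker ∂_2 − rank ∂_3 = (20 − 20) − 0 = 0, and there is no ∂_3, so H_2 ≅ 0.

H_0 ≅ Z,  H_1 ≅ Z ⊕ Z/2Z,  H_2 = 0.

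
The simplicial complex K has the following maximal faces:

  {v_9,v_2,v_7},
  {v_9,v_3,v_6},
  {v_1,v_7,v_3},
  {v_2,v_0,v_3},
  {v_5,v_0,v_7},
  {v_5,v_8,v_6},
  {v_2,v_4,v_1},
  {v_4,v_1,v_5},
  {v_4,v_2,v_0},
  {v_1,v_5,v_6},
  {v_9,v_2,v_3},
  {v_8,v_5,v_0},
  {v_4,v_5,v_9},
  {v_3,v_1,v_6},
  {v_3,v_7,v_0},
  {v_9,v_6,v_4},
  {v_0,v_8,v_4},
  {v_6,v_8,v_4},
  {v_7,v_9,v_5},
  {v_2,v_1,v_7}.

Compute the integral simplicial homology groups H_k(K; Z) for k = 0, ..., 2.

H_0 ≅ Z,  H_1 ≅ Z ⊕ Z/2,  H_2 = 0.

Fix the vertex order v_0 < v_1 < v_2 < v_3 < v_4 < v_5 < v_6 < v_7 < v_8 < v_9 and write every simplex with vertices in increasing order. Then dim K = 2 and the simplices of K are:

  0-simplices (10): [v_0], [v_1], [v_2], [v_3], [v_4], [v_5], [v_6], [v_7], [v_8], [v_9]
  1-simplices (30): (30 of them)
  2-simplices (20): (20 of them)

Hence C_0 ≅ Z^10, C_1 ≅ Z^30, C_2 ≅ Z^20.

∂_1: C_1 → C_0 sends each edge [p,q] (with p < q) to q − p. For instance
  ∂[v_1,v_3] = [v_3] − [v_1].
This gives a 10×30 integer matrix of rank 9; reducing to Smith normal form yields diagonal entries (1,1,1,1,1,1,1,1,1).

∂_2: C_2 → C_1 maps a triangle to the signed sum of its edges. For instance
  ∂[v_5,v_7,v_9] = [v_7,v_9] − [v_5,v_9] + [v_5,v_7],
  ∂[v_1,v_5,v_6] = [v_5,v_6] − [v_1,v_6] + [v_1,v_5].
As a 30×20 matrix over Z this has rank 20, with invariant factors (1,1,1,1,1,1,1,1,1,1,1,1,1,1,1,1,1,1,1,2).

From H_k ≅ ker(∂_k) / im(∂_{k+1}) we obtain:

  H_0: rank C_0 − rank ∂_1 = 10 − 9 = 1, and the invariant factors of ∂_1 are all 1, so H_0 ≅ Z.
  H_1: rank ker ∂_1 − rank ∂_2 = (30 − 9) − 20 = 1, and ∂_2 has invariant factor 2 > 1, so H_1 ≅ Z ⊕ Z/2.
  H_2: rank ker ∂_2 − rank ∂_3 = (20 − 20) − 0 = 0, and there is no ∂_3, so H_2 ≅ 0.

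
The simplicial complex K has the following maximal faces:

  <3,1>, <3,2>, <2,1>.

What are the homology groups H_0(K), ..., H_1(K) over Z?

We work with the vertex ordering 1 < 2 < 3. The simplices of K, each written with vertices in increasing order, are:

  0-simplices (3): [1], [2], [3]
  1-simplices (3): [1,2], [1,3], [2,3]

Hence C_0 ≅ Z^3, C_1 ≅ Z^3.

The boundary map ∂_1: C_1 → C_0 sends each edge [p,q] (with p < q) to q − p. For instance
  ∂[1,3] = [3] − [1].
As a 3×3 matrix over Z this has rank 2, with invariant factors (1,1).

From H_k ≅ ker(∂_k) / im(∂_{k+1}) we obtain:

  H_0: rank C_0 − rank ∂_1 = 3 − 2 = 1, and the invariant factors of ∂_1 are all 1, so H_0 = Z.
  H_1: rank ker ∂_1 − rank ∂_2 = (3 − 2) − 0 = 1, and there is no ∂_2, so H_1 = Z.

As a check, the Euler characteristic is 3 − 3 = 0, which agrees with 1 − 1 = 0.

H_0 = Z,  H_1 = Z.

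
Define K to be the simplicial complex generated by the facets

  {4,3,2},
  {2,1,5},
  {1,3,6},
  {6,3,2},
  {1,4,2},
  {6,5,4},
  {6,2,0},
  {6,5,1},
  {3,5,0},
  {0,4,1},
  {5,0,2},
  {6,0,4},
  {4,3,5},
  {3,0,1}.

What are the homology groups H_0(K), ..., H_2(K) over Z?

We work with the vertex ordering 0 < 1 < 2 < 3 < 4 < 5 < 6. The simplices of K, each written with vertices in increasing order, are:

  0-simplices (7): [0], [1], [2], [3], [4], [5], [6]
  1-simplices (21): [0,1], [0,2], [0,3], [0,4], [0,5], [0,6], [1,2], [1,3], [1,4], [1,5], [1,6], [2,3], [2,4], [2,5], [2,6], [3,4], [3,5], [3,6], [4,5], [4,6], [5,6]
  2-simplices (14): [0,1,3], [0,1,4], [0,2,5], [0,2,6], [0,3,5], [0,4,6], [1,2,4], [1,2,5], [1,3,6], [1,5,6], [2,3,4], [2,3,6], [3,4,5], [4,5,6]

so the chain groups are C_0 ≅ Z^7, C_1 ≅ Z^21, C_2 ≅ Z^14.

∂_1: C_1 → C_0 is given by ∂[p,q] = [q] − [p]. For instance
  ∂[2,5] = [5] − [2].
The resulting 7×21 matrix has rank 6, and its Smith normal form has invariant factors (1,1,1,1,1,1).

The boundary map ∂_2: C_2 → C_1 maps a triangle to the signed sum of its edges. For instance
  ∂[4,5,6] = [5,6] − [4,6] + [4,5],
  ∂[1,3,6] = [3,6] − [1,6] + [1,3].
The 21×14 boundary matrix has rank 13 and Smith normal form diag(1,1,1,1,1,1,1,1,1,1,1,1,1).

Computing H_k = (kernel of ∂_k) / (image of ∂_{k+1}):

  H_0: rank C_0 − rank ∂_1 = 7 − 6 = 1, and the invariant factors of ∂_1 are all 1, so H_0 = Z.
  H_1: rank ker ∂_1 − rank ∂_2 = (21 − 6) − 13 = 2, and the invariant factors of ∂_2 are all 1, so H_1 = Z^2.
  H_2: rank ker ∂_2 − rank ∂_3 = (14 − 13) − 0 = 1, and there is no ∂_3, so H_2 = Z.

As a check, the Euler characteristic is 7 − 21 + 14 = 0, which agrees with 1 − 2 + 1 = 0.

H_0 ≅ Z,  H_1 ≅ Z^2,  H_2 ≅ Z.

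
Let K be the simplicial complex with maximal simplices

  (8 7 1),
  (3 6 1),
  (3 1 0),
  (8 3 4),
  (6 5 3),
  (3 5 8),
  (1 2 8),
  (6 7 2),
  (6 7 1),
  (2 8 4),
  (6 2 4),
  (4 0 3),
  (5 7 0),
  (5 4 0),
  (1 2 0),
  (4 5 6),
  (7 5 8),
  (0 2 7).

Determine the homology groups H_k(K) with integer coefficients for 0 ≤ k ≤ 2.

Take the total order 0 < 1 < 2 < 3 < 4 < 5 < 6 < 7 < 8 on the vertex set. Then K (dimension 2) consists of the simplices:

  0-simplices (9): [0], [1], [2], [3], [4], [5], [6], [7], [8]
  1-simplices (27): (27 of them)
  2-simplices (18): [0,1,2], [0,1,3], [0,2,7], [0,3,4], [0,4,5], [0,5,7], [1,2,8], [1,3,6], [1,6,7], [1,7,8], [2,4,6], [2,4,8], [2,6,7], [3,4,8], [3,5,6], [3,5,8], [4,5,6], [5,7,8]

Hence C_0 ≅ Z^9, C_1 ≅ Z^27, C_2 ≅ Z^18.

The boundary map ∂_1: C_1 → C_0 is given by ∂[p,q] = [q] − [p]. For instance
  ∂[2,6] = [6] − [2].
The 9×27 boundary matrix has rank 8 and Smith normal form diag(1,1,1,1,1,1,1,1).

The boundary map ∂_2: C_2 → C_1 sends each 2-simplex [p,q,r] to [q,r] − [p,r] + [p,q]. For instance
  ∂[0,5,7] = [5,7] − [0,7] + [0,5],
  ∂[3,5,6] = [5,6] − [3,6] + [3,5].
The 27×18 boundary matrix has rank 18 and Smith normal form diag(1,1,1,1,1,1,1,1,1,1,1,1,1,1,1,1,1,2).

Reading off H_k = ker ∂_k / im ∂_{k+1}:

  H_0: rank C_0 − rank ∂_1 = 9 − 8 = 1, and the invariant factors of ∂_1 are all 1, so H_0 = Z.
  H_1: rank ker ∂_1 − rank ∂_2 = (27 − 8) − 18 = 1, and ∂_2 has invariant factor 2 > 1, so H_1 = Z ⊕ Z/2.
  H_2: rank ker ∂_2 − rank ∂_3 = (18 − 18) − 0 = 0, and there is no ∂_3, so H_2 = 0.

As a check, the Euler characteristic is 9 − 27 + 18 = 0, which agrees with 1 − 1 + 0 = 0.
(K is a triangulation of the Klein bottle.)

H_0 ≅ Z,  H_1 ≅ Z ⊕ Z/2,  H_2 = 0.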